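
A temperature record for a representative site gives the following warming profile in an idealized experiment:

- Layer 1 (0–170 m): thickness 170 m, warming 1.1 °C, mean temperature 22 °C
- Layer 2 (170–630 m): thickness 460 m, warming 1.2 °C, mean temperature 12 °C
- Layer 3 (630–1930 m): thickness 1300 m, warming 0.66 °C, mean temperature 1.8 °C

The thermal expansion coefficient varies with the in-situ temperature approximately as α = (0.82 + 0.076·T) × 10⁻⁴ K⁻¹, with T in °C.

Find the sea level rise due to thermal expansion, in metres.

Layer 1: α = (0.82 + 0.076×22)×10⁻⁴ = 2.492×10⁻⁴ K⁻¹
Layer 2: α = (0.82 + 0.076×12)×10⁻⁴ = 1.732×10⁻⁴ K⁻¹
Layer 3: α = (0.82 + 0.076×1.8)×10⁻⁴ = 0.9568×10⁻⁴ K⁻¹
Layer 1: 2.492×10⁻⁴ × 170 × 1.1 = 0.0466004 m
170–630 m: 1.732×10⁻⁴ × 1.2 × 460 = 0.0956064 m
Layer 3: 1300 × 0.66 × 0.9568×10⁻⁴ = 0.08209344 m
Δh = 0.0466004 + 0.0956064 + 0.08209344 = 0.22430024 m

Δh ≈ 0.224 m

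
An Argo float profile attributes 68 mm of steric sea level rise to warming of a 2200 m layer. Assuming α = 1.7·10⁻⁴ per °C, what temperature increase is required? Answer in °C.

ΔT = Δh/(αH) = 0.068 / (1.7×10⁻⁴ × 2200) ≈ 0.1818 °C

about 0.182 °C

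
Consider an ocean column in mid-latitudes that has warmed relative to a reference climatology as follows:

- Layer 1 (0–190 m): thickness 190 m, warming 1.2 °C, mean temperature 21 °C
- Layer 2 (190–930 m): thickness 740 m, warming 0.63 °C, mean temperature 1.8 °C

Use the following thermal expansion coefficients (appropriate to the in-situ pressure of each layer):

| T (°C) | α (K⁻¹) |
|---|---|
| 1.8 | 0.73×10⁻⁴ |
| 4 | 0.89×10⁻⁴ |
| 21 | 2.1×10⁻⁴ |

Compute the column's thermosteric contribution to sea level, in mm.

Layer 1 at 21 °C → α = 2.1×10⁻⁴ K⁻¹
Layer 2 at 1.8 °C → α = 0.73×10⁻⁴ K⁻¹
190 × 2.1×10⁻⁴ × 1.2 = 0.04788 m
Layer 2: 0.73×10⁻⁴ × 740 × 0.63 = 0.0340326 m
Δh = 0.04788 + 0.0340326 = 0.0819126 m

Δh = 81.9 mm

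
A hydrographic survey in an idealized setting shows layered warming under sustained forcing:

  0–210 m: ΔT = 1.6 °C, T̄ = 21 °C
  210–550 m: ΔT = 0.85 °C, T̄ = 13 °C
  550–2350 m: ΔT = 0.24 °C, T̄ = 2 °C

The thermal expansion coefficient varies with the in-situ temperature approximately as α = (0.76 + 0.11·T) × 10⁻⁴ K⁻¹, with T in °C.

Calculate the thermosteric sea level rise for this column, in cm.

Δh = 20.9 cm

Layer 1: α = (0.76 + 0.11×21)×10⁻⁴ = 3.07×10⁻⁴ K⁻¹
Layer 2: α = (0.76 + 0.11×13)×10⁻⁴ = 2.19×10⁻⁴ K⁻¹
Layer 3: α = (0.76 + 0.11×2)×10⁻⁴ = 0.98×10⁻⁴ K⁻¹
1.6 × 3.07×10⁻⁴ × 210 = 0.103152 m
Layer 2: 0.85 × 340 × 2.19×10⁻⁴ = 0.063291 m
0.24 × 0.98×10⁻⁴ × 1800 = 0.042336 m
Δh = 0.103152 + 0.063291 + 0.042336 = 0.208779 m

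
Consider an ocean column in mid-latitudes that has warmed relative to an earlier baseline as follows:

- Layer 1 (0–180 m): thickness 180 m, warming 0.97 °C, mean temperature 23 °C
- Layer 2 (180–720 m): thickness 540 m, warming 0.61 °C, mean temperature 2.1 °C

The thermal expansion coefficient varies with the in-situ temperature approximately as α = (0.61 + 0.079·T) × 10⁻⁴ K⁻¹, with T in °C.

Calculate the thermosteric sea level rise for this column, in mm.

Δh = 67.9 mm

Layer 1: α = (0.61 + 0.079×23)×10⁻⁴ = 2.427×10⁻⁴ K⁻¹
Layer 2: α = (0.61 + 0.079×2.1)×10⁻⁴ = 0.7759×10⁻⁴ K⁻¹
2.427×10⁻⁴ × 180 × 0.97 = 0.04237542 m
180–720 m: 0.7759×10⁻⁴ × 540 × 0.61 = 0.025558146 m
Δh = 0.04237542 + 0.025558146 = 0.067933566 m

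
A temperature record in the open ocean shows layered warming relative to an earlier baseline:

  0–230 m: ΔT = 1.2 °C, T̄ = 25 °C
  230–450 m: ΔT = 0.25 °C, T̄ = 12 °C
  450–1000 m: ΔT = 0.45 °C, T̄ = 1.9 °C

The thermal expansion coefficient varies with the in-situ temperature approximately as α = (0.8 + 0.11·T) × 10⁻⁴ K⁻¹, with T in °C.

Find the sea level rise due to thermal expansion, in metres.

0.135 m of thermosteric rise

Layer 1: α = (0.8 + 0.11×25)×10⁻⁴ = 3.55×10⁻⁴ K⁻¹
Layer 2: α = (0.8 + 0.11×12)×10⁻⁴ = 2.12×10⁻⁴ K⁻¹
Layer 3: α = (0.8 + 0.11×1.9)×10⁻⁴ = 1.009×10⁻⁴ K⁻¹
230 × 1.2 × 3.55×10⁻⁴ = 0.09798 m
220 × 2.12×10⁻⁴ × 0.25 = 0.01166 m
Layer 3: 1.009×10⁻⁴ × 550 × 0.45 = 0.02497275 m
Δh = 0.09798 + 0.01166 + 0.02497275 = 0.13461275 m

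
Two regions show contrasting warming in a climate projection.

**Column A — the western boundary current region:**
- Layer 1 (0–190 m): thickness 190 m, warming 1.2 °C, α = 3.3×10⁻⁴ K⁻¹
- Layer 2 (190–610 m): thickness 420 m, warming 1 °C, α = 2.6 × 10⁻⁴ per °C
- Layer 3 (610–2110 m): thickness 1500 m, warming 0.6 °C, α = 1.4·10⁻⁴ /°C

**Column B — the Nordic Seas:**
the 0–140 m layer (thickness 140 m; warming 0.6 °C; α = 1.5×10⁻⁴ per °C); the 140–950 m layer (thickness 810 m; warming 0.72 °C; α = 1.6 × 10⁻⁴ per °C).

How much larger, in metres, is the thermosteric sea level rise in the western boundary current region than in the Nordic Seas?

A 0–190 m: 190 × 1.2 × 3.3×10⁻⁴ = 0.07524 m
A 190–610 m: 420 × 2.6×10⁻⁴ × 1 = 0.10920 m
A Layer 3: 1500 × 1.4×10⁻⁴ × 0.6 = 0.12600 m
A total: 0.31044 m
B 0–140 m: 0.6 × 140 × 1.5×10⁻⁴ = 0.01260 m
B 0.72 × 810 × 1.6×10⁻⁴ = 0.093312 m
B total: 0.105912 m
Difference: 0.31044 − 0.105912 = 0.204528 m

Δh_A − Δh_B ≈ 0.205 m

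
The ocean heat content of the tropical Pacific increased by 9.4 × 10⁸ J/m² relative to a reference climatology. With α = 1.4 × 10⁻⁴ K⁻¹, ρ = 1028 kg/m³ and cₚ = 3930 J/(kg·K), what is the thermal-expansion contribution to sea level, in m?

Δh = αQ/(ρcₚ) = 1.4×10⁻⁴ × 9.4×10⁸ / (1028 × 3930) ≈ 0.032574 m

Δh = 0.0326 m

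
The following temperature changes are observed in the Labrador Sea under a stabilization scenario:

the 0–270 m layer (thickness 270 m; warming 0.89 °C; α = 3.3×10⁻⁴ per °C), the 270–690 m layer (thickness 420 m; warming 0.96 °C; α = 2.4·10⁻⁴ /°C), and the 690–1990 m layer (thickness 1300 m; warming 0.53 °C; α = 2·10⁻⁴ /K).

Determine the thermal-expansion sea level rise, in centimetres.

Layer 1: 3.3×10⁻⁴ × 0.89 × 270 = 0.079299 m
270–690 m: 0.96 × 2.4×10⁻⁴ × 420 = 0.096768 m
690–1990 m: 2×10⁻⁴ × 1300 × 0.53 = 0.13780 m
Δh = 0.079299 + 0.096768 + 0.13780 = 0.313867 m

about 31.4 cm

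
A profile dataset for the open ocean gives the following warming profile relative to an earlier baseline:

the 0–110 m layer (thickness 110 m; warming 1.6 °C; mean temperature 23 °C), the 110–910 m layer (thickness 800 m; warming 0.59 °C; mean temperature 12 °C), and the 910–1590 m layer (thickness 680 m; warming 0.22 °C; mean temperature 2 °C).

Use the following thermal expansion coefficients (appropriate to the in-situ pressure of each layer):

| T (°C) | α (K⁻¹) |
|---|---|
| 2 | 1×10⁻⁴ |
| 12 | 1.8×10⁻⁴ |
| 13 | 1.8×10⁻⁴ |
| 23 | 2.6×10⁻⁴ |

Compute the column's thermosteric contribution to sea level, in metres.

0.15 m

Layer 1 at 23 °C → α = 2.6×10⁻⁴ K⁻¹
Layer 2 at 12 °C → α = 1.8×10⁻⁴ K⁻¹
Layer 3 at 2 °C → α = 1×10⁻⁴ K⁻¹
0–110 m: 2.6×10⁻⁴ × 110 × 1.6 = 0.04576 m
Layer 2: 800 × 0.59 × 1.8×10⁻⁴ = 0.08496 m
680 × 1×10⁻⁴ × 0.22 = 0.01496 m
Δh = 0.04576 + 0.08496 + 0.01496 = 0.14568 m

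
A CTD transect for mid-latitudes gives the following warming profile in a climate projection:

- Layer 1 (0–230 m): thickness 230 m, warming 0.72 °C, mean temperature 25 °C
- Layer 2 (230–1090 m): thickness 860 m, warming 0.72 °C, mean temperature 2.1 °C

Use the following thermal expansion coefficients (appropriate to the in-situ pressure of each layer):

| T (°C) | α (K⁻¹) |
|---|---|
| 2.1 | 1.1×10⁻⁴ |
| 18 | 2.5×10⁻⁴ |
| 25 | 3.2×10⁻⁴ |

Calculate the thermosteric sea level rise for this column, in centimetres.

Layer 1 at 25 °C → α = 3.2×10⁻⁴ K⁻¹
Layer 2 at 2.1 °C → α = 1.1×10⁻⁴ K⁻¹
0–230 m: 230 × 0.72 × 3.2×10⁻⁴ = 0.052992 m
230–1090 m: 1.1×10⁻⁴ × 0.72 × 860 = 0.068112 m
Δh = 0.052992 + 0.068112 = 0.121104 m

12.1 cm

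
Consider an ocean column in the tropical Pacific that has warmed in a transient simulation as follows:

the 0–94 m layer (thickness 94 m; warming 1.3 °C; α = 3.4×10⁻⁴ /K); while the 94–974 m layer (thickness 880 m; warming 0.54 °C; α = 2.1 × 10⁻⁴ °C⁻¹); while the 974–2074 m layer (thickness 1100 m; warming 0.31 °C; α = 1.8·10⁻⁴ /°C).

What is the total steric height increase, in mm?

about 200 mm

0–94 m: 1.3 × 94 × 3.4×10⁻⁴ = 0.041548 m
2.1×10⁻⁴ × 880 × 0.54 = 0.099792 m
974–2074 m: 1.8×10⁻⁴ × 0.31 × 1100 = 0.06138 m
Δh = 0.041548 + 0.099792 + 0.06138 = 0.20272 m ≈ 200 mm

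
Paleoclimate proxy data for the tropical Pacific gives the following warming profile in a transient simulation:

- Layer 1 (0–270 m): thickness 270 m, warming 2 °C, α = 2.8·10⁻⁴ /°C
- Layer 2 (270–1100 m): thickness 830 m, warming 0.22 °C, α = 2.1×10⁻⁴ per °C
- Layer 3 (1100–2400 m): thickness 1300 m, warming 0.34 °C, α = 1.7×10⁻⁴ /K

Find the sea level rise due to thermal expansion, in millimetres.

Δh = 265 mm

0–270 m: 2 × 270 × 2.8×10⁻⁴ = 0.15120 m
270–1100 m: 2.1×10⁻⁴ × 0.22 × 830 = 0.038346 m
1100–2400 m: 0.34 × 1300 × 1.7×10⁻⁴ = 0.07514 m
Δh = 0.15120 + 0.038346 + 0.07514 = 0.264686 m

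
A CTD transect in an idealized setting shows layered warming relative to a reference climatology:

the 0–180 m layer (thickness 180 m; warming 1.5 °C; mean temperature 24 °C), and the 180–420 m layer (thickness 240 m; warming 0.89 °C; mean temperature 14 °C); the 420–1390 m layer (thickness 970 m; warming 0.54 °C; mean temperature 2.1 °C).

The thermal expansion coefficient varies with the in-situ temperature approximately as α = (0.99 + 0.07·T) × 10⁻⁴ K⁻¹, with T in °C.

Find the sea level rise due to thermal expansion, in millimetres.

Layer 1: α = (0.99 + 0.07×24)×10⁻⁴ = 2.67×10⁻⁴ K⁻¹
Layer 2: α = (0.99 + 0.07×14)×10⁻⁴ = 1.97×10⁻⁴ K⁻¹
Layer 3: α = (0.99 + 0.07×2.1)×10⁻⁴ = 1.137×10⁻⁴ K⁻¹
Layer 1: 2.67×10⁻⁴ × 1.5 × 180 = 0.07209 m
180–420 m: 0.89 × 1.97×10⁻⁴ × 240 = 0.0420792 m
420–1390 m: 0.54 × 970 × 1.137×10⁻⁴ = 0.05955606 m
Δh = 0.07209 + 0.0420792 + 0.05955606 = 0.17372526 m ≈ 174 mm

Δh ≈ 174 mm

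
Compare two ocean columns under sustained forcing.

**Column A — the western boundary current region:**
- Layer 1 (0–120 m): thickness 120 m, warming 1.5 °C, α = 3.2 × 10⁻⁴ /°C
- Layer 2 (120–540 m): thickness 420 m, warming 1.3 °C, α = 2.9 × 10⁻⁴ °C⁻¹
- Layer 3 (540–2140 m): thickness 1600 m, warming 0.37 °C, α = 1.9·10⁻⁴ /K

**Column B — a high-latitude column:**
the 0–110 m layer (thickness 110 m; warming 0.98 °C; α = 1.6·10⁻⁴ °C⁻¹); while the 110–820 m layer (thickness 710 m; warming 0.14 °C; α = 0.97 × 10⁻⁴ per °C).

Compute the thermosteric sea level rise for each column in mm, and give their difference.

A: 330 mm; B: 27 mm; difference 300 mm

A Layer 1: 120 × 1.5 × 3.2×10⁻⁴ = 0.05760 m
A Layer 2: 420 × 2.9×10⁻⁴ × 1.3 = 0.15834 m
A Layer 3: 1.9×10⁻⁴ × 0.37 × 1600 = 0.11248 m
A total: 0.32842 m
B 110 × 1.6×10⁻⁴ × 0.98 = 0.017248 m
B 710 × 0.97×10⁻⁴ × 0.14 = 0.0096418 m
B total: 0.0268898 m
Difference: 0.32842 − 0.0268898 = 0.3015302 m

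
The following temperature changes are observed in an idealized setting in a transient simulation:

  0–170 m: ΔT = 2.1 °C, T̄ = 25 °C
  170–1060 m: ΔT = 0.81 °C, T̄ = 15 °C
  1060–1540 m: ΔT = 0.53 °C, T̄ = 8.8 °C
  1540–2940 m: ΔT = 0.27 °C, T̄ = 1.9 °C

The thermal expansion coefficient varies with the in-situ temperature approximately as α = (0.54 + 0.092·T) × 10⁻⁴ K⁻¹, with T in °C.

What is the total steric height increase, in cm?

Δh = 30.1 cm

Layer 1: α = (0.54 + 0.092×25)×10⁻⁴ = 2.84×10⁻⁴ K⁻¹
Layer 2: α = (0.54 + 0.092×15)×10⁻⁴ = 1.92×10⁻⁴ K⁻¹
Layer 3: α = (0.54 + 0.092×8.8)×10⁻⁴ = 1.3496×10⁻⁴ K⁻¹
Layer 4: α = (0.54 + 0.092×1.9)×10⁻⁴ = 0.7148×10⁻⁴ K⁻¹
2.84×10⁻⁴ × 2.1 × 170 = 0.101388 m
170–1060 m: 1.92×10⁻⁴ × 0.81 × 890 = 0.1384128 m
Layer 3: 1.3496×10⁻⁴ × 480 × 0.53 = 0.034333824 m
1540–2940 m: 1400 × 0.27 × 0.7148×10⁻⁴ = 0.02701944 m
Δh = 0.101388 + 0.1384128 + 0.034333824 + 0.02701944 = 0.301154064 m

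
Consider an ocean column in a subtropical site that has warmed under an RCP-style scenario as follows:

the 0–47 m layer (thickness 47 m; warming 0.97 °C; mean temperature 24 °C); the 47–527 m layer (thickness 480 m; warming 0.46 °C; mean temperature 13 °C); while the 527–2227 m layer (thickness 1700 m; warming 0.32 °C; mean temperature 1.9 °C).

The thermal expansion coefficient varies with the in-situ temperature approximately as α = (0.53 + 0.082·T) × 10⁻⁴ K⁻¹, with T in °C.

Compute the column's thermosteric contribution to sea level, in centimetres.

Layer 1: α = (0.53 + 0.082×24)×10⁻⁴ = 2.498×10⁻⁴ K⁻¹
Layer 2: α = (0.53 + 0.082×13)×10⁻⁴ = 1.596×10⁻⁴ K⁻¹
Layer 3: α = (0.53 + 0.082×1.9)×10⁻⁴ = 0.6858×10⁻⁴ K⁻¹
0–47 m: 2.498×10⁻⁴ × 47 × 0.97 = 0.011388382 m
Layer 2: 1.596×10⁻⁴ × 480 × 0.46 = 0.03523968 m
527–2227 m: 0.32 × 0.6858×10⁻⁴ × 1700 = 0.03730752 m
Δh = 0.011388382 + 0.03523968 + 0.03730752 = 0.083935582 m ≈ 8.39 cm

Δh = 8.39 cm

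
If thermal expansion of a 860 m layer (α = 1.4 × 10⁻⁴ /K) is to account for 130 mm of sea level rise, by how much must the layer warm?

about 1.08 K

ΔT = Δh/(αH) = 0.13 / (1.4×10⁻⁴ × 860) ≈ 1.080 K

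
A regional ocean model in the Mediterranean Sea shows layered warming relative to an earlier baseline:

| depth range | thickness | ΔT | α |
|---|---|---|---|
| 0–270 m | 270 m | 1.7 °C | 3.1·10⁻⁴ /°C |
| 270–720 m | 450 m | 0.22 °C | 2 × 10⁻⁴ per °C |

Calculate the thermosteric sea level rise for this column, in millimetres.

Δh ≈ 160 mm

Layer 1: 3.1×10⁻⁴ × 1.7 × 270 = 0.14229 m
Layer 2: 0.22 × 450 × 2×10⁻⁴ = 0.01980 m
Δh = 0.14229 + 0.01980 = 0.16209 m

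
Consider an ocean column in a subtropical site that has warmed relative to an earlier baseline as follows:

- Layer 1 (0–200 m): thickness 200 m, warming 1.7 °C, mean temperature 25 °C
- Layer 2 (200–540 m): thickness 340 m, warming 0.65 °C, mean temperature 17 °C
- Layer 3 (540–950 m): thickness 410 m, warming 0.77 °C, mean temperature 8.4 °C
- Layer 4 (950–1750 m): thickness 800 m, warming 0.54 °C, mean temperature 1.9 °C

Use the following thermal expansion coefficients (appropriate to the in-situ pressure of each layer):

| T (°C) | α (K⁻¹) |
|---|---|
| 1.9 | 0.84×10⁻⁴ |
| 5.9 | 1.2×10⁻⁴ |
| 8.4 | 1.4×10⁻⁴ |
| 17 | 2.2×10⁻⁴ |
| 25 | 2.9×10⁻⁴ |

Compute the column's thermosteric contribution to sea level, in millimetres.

Δh ≈ 230 mm

Layer 1 at 25 °C → α = 2.9×10⁻⁴ K⁻¹
Layer 2 at 17 °C → α = 2.2×10⁻⁴ K⁻¹
Layer 3 at 8.4 °C → α = 1.4×10⁻⁴ K⁻¹
Layer 4 at 1.9 °C → α = 0.84×10⁻⁴ K⁻¹
0–200 m: 2.9×10⁻⁴ × 1.7 × 200 = 0.09860 m
0.65 × 340 × 2.2×10⁻⁴ = 0.04862 m
0.77 × 1.4×10⁻⁴ × 410 = 0.044198 m
950–1750 m: 0.84×10⁻⁴ × 0.54 × 800 = 0.036288 m
Δh = 0.09860 + 0.04862 + 0.044198 + 0.036288 = 0.227706 m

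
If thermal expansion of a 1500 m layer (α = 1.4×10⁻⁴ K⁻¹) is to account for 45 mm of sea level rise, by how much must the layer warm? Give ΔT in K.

ΔT ≈ 0.214 K

ΔT = Δh/(αH) = 0.045 / (1.4×10⁻⁴ × 1500) ≈ 0.2143 K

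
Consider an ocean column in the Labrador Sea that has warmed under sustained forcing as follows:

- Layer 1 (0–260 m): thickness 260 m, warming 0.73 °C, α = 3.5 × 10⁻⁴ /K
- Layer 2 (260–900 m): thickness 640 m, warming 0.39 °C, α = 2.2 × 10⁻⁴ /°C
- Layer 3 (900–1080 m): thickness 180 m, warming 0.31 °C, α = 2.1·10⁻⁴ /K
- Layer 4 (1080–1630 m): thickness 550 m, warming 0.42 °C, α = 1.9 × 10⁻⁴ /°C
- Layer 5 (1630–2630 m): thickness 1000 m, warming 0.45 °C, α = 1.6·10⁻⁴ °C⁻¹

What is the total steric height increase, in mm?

0–260 m: 3.5×10⁻⁴ × 260 × 0.73 = 0.06643 m
640 × 2.2×10⁻⁴ × 0.39 = 0.054912 m
900–1080 m: 0.31 × 180 × 2.1×10⁻⁴ = 0.011718 m
1.9×10⁻⁴ × 550 × 0.42 = 0.04389 m
0.45 × 1000 × 1.6×10⁻⁴ = 0.07200 m
Δh = 0.06643 + 0.054912 + 0.011718 + 0.04389 + 0.07200 = 0.24895 m

Δh ≈ 249 mm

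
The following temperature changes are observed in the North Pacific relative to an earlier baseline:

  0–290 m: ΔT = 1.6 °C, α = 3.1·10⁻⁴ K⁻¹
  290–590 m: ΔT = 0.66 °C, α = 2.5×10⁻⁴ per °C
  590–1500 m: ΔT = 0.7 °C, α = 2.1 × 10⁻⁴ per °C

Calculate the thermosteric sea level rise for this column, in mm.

about 330 mm

1.6 × 290 × 3.1×10⁻⁴ = 0.14384 m
290–590 m: 0.66 × 300 × 2.5×10⁻⁴ = 0.04950 m
Layer 3: 910 × 2.1×10⁻⁴ × 0.7 = 0.13377 m
Δh = 0.14384 + 0.04950 + 0.13377 = 0.32711 m ≈ 330 mm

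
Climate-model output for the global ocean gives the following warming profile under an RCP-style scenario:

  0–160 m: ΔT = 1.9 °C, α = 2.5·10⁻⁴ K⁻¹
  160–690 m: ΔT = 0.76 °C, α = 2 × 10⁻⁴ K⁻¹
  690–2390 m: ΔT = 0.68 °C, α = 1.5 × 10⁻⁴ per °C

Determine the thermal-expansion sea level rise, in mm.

0–160 m: 1.9 × 2.5×10⁻⁴ × 160 = 0.07600 m
2×10⁻⁴ × 530 × 0.76 = 0.08056 m
1700 × 0.68 × 1.5×10⁻⁴ = 0.17340 m
Δh = 0.07600 + 0.08056 + 0.17340 = 0.32996 m ≈ 330 mm

330 mm of thermosteric rise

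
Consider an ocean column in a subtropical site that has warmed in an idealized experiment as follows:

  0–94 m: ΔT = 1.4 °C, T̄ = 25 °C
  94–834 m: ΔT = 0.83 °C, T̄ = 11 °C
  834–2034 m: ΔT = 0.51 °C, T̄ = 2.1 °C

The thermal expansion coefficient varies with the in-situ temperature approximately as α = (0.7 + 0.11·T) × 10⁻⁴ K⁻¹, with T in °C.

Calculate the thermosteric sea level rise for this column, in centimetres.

22.0 cm

Layer 1: α = (0.7 + 0.11×25)×10⁻⁴ = 3.45×10⁻⁴ K⁻¹
Layer 2: α = (0.7 + 0.11×11)×10⁻⁴ = 1.91×10⁻⁴ K⁻¹
Layer 3: α = (0.7 + 0.11×2.1)×10⁻⁴ = 0.931×10⁻⁴ K⁻¹
Layer 1: 3.45×10⁻⁴ × 94 × 1.4 = 0.045402 m
94–834 m: 0.83 × 740 × 1.91×10⁻⁴ = 0.1173122 m
Layer 3: 1200 × 0.931×10⁻⁴ × 0.51 = 0.0569772 m
Δh = 0.045402 + 0.1173122 + 0.0569772 = 0.2196914 m ≈ 22.0 cm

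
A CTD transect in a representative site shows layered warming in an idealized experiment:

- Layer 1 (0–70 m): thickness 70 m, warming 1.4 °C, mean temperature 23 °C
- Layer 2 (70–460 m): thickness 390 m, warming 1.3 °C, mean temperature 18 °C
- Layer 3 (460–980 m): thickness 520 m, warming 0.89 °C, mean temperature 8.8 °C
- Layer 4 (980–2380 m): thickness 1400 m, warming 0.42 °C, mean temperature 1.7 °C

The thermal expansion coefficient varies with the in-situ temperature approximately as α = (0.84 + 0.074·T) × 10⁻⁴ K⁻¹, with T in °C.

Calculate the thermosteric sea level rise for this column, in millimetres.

Δh = 261 mm

Layer 1: α = (0.84 + 0.074×23)×10⁻⁴ = 2.542×10⁻⁴ K⁻¹
Layer 2: α = (0.84 + 0.074×18)×10⁻⁴ = 2.172×10⁻⁴ K⁻¹
Layer 3: α = (0.84 + 0.074×8.8)×10⁻⁴ = 1.4912×10⁻⁴ K⁻¹
Layer 4: α = (0.84 + 0.074×1.7)×10⁻⁴ = 0.9658×10⁻⁴ K⁻¹
Layer 1: 70 × 1.4 × 2.542×10⁻⁴ = 0.0249116 m
2.172×10⁻⁴ × 390 × 1.3 = 0.1101204 m
Layer 3: 520 × 1.4912×10⁻⁴ × 0.89 = 0.069012736 m
0.42 × 0.9658×10⁻⁴ × 1400 = 0.05678904 m
Δh = 0.0249116 + 0.1101204 + 0.069012736 + 0.05678904 = 0.260833776 m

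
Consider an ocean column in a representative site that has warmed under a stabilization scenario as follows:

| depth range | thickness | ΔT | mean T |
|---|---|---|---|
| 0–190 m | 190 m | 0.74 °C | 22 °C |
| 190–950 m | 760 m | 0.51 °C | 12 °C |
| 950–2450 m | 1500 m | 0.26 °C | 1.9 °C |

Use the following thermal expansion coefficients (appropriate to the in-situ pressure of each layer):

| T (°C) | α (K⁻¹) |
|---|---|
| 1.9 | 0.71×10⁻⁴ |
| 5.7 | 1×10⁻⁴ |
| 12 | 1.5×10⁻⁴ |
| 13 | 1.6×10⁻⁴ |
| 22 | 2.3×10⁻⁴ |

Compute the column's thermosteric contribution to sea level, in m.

0.12 m of thermosteric rise

Layer 1 at 22 °C → α = 2.3×10⁻⁴ K⁻¹
Layer 2 at 12 °C → α = 1.5×10⁻⁴ K⁻¹
Layer 3 at 1.9 °C → α = 0.71×10⁻⁴ K⁻¹
2.3×10⁻⁴ × 0.74 × 190 = 0.032338 m
760 × 1.5×10⁻⁴ × 0.51 = 0.05814 m
0.71×10⁻⁴ × 0.26 × 1500 = 0.02769 m
Δh = 0.032338 + 0.05814 + 0.02769 = 0.118168 m ≈ 0.12 m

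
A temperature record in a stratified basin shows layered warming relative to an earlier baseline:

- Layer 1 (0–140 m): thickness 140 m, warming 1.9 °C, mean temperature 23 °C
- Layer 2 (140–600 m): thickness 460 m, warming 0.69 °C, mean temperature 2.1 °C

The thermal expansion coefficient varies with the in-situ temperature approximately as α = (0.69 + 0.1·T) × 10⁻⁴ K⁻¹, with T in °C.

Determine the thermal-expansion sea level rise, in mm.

110 mm of thermosteric rise

Layer 1: α = (0.69 + 0.1×23)×10⁻⁴ = 2.99×10⁻⁴ K⁻¹
Layer 2: α = (0.69 + 0.1×2.1)×10⁻⁴ = 0.9×10⁻⁴ K⁻¹
0–140 m: 1.9 × 2.99×10⁻⁴ × 140 = 0.079534 m
140–600 m: 0.9×10⁻⁴ × 460 × 0.69 = 0.028566 m
Δh = 0.079534 + 0.028566 = 0.10810 m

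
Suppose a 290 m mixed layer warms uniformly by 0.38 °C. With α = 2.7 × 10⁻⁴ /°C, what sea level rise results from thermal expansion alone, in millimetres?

Δh ≈ 30 mm

Δh = αΔT·H = 2.7×10⁻⁴ × 0.38 × 290 = 0.029754 m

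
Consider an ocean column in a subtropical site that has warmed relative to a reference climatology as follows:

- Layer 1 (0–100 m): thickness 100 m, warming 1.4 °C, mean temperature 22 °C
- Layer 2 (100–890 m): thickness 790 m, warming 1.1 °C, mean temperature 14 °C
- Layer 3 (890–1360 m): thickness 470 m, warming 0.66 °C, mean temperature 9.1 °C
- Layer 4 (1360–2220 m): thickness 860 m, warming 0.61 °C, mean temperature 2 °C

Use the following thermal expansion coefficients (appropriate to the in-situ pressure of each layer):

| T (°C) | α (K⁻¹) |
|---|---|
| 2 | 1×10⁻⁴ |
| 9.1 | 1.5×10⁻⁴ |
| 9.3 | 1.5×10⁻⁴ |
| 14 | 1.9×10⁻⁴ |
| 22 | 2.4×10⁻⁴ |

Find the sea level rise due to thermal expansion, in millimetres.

Δh ≈ 300 mm

Layer 1 at 22 °C → α = 2.4×10⁻⁴ K⁻¹
Layer 2 at 14 °C → α = 1.9×10⁻⁴ K⁻¹
Layer 3 at 9.1 °C → α = 1.5×10⁻⁴ K⁻¹
Layer 4 at 2 °C → α = 1×10⁻⁴ K⁻¹
Layer 1: 1.4 × 100 × 2.4×10⁻⁴ = 0.03360 m
100–890 m: 790 × 1.1 × 1.9×10⁻⁴ = 0.16511 m
890–1360 m: 470 × 1.5×10⁻⁴ × 0.66 = 0.04653 m
1360–2220 m: 860 × 1×10⁻⁴ × 0.61 = 0.05246 m
Δh = 0.03360 + 0.16511 + 0.04653 + 0.05246 = 0.29770 m ≈ 300 mm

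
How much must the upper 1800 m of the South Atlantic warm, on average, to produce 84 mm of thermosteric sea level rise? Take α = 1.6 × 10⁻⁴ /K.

ΔT ≈ 0.29 K

ΔT = Δh/(αH) = 0.084 / (1.6×10⁻⁴ × 1800) ≈ 0.2917 K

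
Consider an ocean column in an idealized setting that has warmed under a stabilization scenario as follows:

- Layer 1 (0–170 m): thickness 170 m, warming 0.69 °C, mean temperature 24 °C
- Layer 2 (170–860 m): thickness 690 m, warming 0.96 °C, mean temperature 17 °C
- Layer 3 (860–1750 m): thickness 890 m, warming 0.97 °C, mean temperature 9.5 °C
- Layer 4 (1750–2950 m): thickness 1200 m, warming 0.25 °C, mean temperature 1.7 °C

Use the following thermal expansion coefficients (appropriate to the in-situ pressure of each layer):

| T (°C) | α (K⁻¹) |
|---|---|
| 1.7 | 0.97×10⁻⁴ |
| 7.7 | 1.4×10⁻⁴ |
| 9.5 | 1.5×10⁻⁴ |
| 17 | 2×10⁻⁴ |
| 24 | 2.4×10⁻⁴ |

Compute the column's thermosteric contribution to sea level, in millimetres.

Δh ≈ 320 mm

Layer 1 at 24 °C → α = 2.4×10⁻⁴ K⁻¹
Layer 2 at 17 °C → α = 2×10⁻⁴ K⁻¹
Layer 3 at 9.5 °C → α = 1.5×10⁻⁴ K⁻¹
Layer 4 at 1.7 °C → α = 0.97×10⁻⁴ K⁻¹
0.69 × 2.4×10⁻⁴ × 170 = 0.028152 m
Layer 2: 0.96 × 2×10⁻⁴ × 690 = 0.13248 m
860–1750 m: 890 × 1.5×10⁻⁴ × 0.97 = 0.129495 m
0.25 × 1200 × 0.97×10⁻⁴ = 0.02910 m
Δh = 0.028152 + 0.13248 + 0.129495 + 0.02910 = 0.319227 m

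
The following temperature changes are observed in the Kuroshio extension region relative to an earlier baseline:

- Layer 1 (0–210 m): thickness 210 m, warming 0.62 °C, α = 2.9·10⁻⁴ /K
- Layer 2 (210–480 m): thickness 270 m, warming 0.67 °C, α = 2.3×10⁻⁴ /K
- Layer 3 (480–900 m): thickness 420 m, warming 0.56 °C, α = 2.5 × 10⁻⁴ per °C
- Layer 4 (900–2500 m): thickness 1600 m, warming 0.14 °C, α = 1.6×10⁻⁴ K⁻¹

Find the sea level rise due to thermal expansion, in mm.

0–210 m: 0.62 × 210 × 2.9×10⁻⁴ = 0.037758 m
210–480 m: 0.67 × 2.3×10⁻⁴ × 270 = 0.041607 m
480–900 m: 420 × 0.56 × 2.5×10⁻⁴ = 0.05880 m
Layer 4: 1600 × 0.14 × 1.6×10⁻⁴ = 0.03584 m
Δh = 0.037758 + 0.041607 + 0.05880 + 0.03584 = 0.174005 m

about 170 mm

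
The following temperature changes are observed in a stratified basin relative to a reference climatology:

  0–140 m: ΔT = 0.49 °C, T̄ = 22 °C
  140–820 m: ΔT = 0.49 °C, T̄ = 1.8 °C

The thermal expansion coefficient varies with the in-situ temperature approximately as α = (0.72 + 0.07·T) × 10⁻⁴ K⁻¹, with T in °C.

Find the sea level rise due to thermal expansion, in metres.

Layer 1: α = (0.72 + 0.07×22)×10⁻⁴ = 2.26×10⁻⁴ K⁻¹
Layer 2: α = (0.72 + 0.07×1.8)×10⁻⁴ = 0.846×10⁻⁴ K⁻¹
0–140 m: 140 × 0.49 × 2.26×10⁻⁴ = 0.0155036 m
140–820 m: 0.49 × 680 × 0.846×10⁻⁴ = 0.02818872 m
Δh = 0.0155036 + 0.02818872 = 0.04369232 m ≈ 0.0437 m

0.0437 m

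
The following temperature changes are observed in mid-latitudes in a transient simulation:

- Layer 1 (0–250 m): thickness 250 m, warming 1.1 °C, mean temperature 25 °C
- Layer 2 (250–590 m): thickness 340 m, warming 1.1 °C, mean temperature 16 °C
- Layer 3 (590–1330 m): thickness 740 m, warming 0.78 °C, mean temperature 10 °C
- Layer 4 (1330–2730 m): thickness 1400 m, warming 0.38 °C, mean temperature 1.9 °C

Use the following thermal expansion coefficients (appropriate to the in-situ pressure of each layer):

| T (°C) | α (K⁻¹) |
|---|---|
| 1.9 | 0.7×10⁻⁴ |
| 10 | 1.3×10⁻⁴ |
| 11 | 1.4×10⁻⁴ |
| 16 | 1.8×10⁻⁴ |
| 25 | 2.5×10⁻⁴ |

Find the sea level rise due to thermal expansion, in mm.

Δh ≈ 250 mm

Layer 1 at 25 °C → α = 2.5×10⁻⁴ K⁻¹
Layer 2 at 16 °C → α = 1.8×10⁻⁴ K⁻¹
Layer 3 at 10 °C → α = 1.3×10⁻⁴ K⁻¹
Layer 4 at 1.9 °C → α = 0.7×10⁻⁴ K⁻¹
Layer 1: 250 × 2.5×10⁻⁴ × 1.1 = 0.06875 m
Layer 2: 1.1 × 1.8×10⁻⁴ × 340 = 0.06732 m
Layer 3: 740 × 0.78 × 1.3×10⁻⁴ = 0.075036 m
Layer 4: 0.7×10⁻⁴ × 1400 × 0.38 = 0.03724 m
Δh = 0.06875 + 0.06732 + 0.075036 + 0.03724 = 0.248346 m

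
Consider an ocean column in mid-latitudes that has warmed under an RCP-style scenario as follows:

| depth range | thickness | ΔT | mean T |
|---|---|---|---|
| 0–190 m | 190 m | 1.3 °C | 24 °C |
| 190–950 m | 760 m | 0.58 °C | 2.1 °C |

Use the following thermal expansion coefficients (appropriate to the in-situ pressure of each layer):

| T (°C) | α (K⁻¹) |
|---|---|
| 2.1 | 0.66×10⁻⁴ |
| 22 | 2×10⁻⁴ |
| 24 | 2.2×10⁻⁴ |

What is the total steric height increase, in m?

Layer 1 at 24 °C → α = 2.2×10⁻⁴ K⁻¹
Layer 2 at 2.1 °C → α = 0.66×10⁻⁴ K⁻¹
2.2×10⁻⁴ × 190 × 1.3 = 0.05434 m
Layer 2: 0.58 × 760 × 0.66×10⁻⁴ = 0.0290928 m
Δh = 0.05434 + 0.0290928 = 0.0834328 m ≈ 0.0834 m

about 0.0834 m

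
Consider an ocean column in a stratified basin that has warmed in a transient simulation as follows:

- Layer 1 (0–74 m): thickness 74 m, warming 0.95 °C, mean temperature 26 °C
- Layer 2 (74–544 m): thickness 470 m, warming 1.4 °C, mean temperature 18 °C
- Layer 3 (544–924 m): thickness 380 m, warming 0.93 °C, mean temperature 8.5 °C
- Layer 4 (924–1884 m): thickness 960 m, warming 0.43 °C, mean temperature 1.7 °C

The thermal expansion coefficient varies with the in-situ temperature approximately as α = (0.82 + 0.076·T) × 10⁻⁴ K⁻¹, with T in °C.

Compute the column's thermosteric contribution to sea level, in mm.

Δh = 255 mm

Layer 1: α = (0.82 + 0.076×26)×10⁻⁴ = 2.796×10⁻⁴ K⁻¹
Layer 2: α = (0.82 + 0.076×18)×10⁻⁴ = 2.188×10⁻⁴ K⁻¹
Layer 3: α = (0.82 + 0.076×8.5)×10⁻⁴ = 1.466×10⁻⁴ K⁻¹
Layer 4: α = (0.82 + 0.076×1.7)×10⁻⁴ = 0.9492×10⁻⁴ K⁻¹
0.95 × 2.796×10⁻⁴ × 74 = 0.01965588 m
470 × 1.4 × 2.188×10⁻⁴ = 0.1439704 m
Layer 3: 1.466×10⁻⁴ × 380 × 0.93 = 0.05180844 m
960 × 0.43 × 0.9492×10⁻⁴ = 0.039182976 m
Δh = 0.01965588 + 0.1439704 + 0.05180844 + 0.039182976 = 0.254617696 m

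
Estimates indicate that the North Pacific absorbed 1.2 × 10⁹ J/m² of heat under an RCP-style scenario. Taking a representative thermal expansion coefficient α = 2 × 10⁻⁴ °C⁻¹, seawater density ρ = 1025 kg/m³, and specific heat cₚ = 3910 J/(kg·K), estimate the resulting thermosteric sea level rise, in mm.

60 mm of thermosteric rise

Δh = αQ/(ρcₚ) = 2×10⁻⁴ × 1.2×10⁹ / (1025 × 3910) ≈ 0.059884 m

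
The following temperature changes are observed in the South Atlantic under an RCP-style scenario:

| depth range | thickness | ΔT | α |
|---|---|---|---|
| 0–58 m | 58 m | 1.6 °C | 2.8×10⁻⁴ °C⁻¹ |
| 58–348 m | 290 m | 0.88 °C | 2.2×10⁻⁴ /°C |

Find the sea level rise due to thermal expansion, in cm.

0–58 m: 2.8×10⁻⁴ × 1.6 × 58 = 0.025984 m
58–348 m: 290 × 2.2×10⁻⁴ × 0.88 = 0.056144 m
Δh = 0.025984 + 0.056144 = 0.082128 m

8.21 cm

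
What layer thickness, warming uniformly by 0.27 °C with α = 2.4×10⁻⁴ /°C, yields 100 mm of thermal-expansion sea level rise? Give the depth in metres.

H = Δh/(αΔT) = 0.1 / (2.4×10⁻⁴ × 0.27) ≈ 1543 m

1540 m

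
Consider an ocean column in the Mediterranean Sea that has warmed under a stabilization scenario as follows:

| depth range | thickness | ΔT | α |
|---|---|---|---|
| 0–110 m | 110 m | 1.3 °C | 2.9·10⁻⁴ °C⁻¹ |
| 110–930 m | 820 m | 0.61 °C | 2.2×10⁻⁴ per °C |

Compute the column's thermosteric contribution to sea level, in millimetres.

150 mm

2.9×10⁻⁴ × 1.3 × 110 = 0.04147 m
2.2×10⁻⁴ × 0.61 × 820 = 0.110044 m
Δh = 0.04147 + 0.110044 = 0.151514 m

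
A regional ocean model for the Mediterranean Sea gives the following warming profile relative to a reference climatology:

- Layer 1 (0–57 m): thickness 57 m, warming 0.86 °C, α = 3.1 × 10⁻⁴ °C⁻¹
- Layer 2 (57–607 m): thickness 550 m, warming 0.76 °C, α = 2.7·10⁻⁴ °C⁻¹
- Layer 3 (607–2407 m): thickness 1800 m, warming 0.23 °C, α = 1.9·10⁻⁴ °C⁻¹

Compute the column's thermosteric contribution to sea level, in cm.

Δh ≈ 21 cm

0–57 m: 0.86 × 3.1×10⁻⁴ × 57 = 0.0151962 m
57–607 m: 2.7×10⁻⁴ × 550 × 0.76 = 0.11286 m
Layer 3: 1.9×10⁻⁴ × 0.23 × 1800 = 0.07866 m
Δh = 0.0151962 + 0.11286 + 0.07866 = 0.2067162 m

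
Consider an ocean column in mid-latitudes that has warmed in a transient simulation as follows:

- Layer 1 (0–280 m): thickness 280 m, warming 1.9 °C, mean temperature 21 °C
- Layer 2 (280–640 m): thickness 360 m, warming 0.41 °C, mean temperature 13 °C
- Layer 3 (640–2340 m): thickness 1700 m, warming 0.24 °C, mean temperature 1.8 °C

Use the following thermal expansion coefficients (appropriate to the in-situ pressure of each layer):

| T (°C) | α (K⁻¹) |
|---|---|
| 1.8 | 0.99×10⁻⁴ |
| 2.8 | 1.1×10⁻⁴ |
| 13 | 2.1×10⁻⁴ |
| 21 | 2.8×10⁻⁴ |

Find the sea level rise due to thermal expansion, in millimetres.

Layer 1 at 21 °C → α = 2.8×10⁻⁴ K⁻¹
Layer 2 at 13 °C → α = 2.1×10⁻⁴ K⁻¹
Layer 3 at 1.8 °C → α = 0.99×10⁻⁴ K⁻¹
1.9 × 280 × 2.8×10⁻⁴ = 0.14896 m
Layer 2: 360 × 0.41 × 2.1×10⁻⁴ = 0.030996 m
640–2340 m: 0.99×10⁻⁴ × 0.24 × 1700 = 0.040392 m
Δh = 0.14896 + 0.030996 + 0.040392 = 0.220348 m ≈ 220 mm

220 mm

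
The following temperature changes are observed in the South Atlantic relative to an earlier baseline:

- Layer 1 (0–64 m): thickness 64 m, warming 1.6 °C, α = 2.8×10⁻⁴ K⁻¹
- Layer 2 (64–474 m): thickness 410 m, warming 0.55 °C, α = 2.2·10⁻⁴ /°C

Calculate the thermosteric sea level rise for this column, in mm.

Δh ≈ 78.3 mm

0–64 m: 1.6 × 64 × 2.8×10⁻⁴ = 0.028672 m
Layer 2: 2.2×10⁻⁴ × 0.55 × 410 = 0.04961 m
Δh = 0.028672 + 0.04961 = 0.078282 m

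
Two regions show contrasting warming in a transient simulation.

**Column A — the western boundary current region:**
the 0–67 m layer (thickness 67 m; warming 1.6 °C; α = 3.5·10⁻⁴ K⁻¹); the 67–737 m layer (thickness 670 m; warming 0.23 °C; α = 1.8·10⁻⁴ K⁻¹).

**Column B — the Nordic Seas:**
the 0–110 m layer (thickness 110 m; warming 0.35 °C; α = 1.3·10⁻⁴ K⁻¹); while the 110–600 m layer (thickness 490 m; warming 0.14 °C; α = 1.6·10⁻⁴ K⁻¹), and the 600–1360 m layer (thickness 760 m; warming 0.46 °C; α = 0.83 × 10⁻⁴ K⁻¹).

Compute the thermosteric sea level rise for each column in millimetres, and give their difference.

A 0–67 m: 3.5×10⁻⁴ × 1.6 × 67 = 0.03752 m
A 1.8×10⁻⁴ × 670 × 0.23 = 0.027738 m
A total: 0.065258 m
B 0.35 × 110 × 1.3×10⁻⁴ = 0.005005 m
B Layer 2: 0.14 × 490 × 1.6×10⁻⁴ = 0.010976 m
B 600–1360 m: 0.83×10⁻⁴ × 760 × 0.46 = 0.0290168 m
B total: 0.0449978 m
Difference: 0.065258 − 0.0449978 = 0.0202602 m

A: 65.3 mm; B: 45.0 mm; difference 20.3 mm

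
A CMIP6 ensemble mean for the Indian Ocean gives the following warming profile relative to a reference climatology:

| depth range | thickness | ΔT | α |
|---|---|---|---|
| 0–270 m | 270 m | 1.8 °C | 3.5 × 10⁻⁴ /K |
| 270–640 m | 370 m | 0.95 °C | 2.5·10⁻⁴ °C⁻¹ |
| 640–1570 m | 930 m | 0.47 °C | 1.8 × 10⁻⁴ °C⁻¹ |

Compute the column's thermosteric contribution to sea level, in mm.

Δh = 337 mm

0–270 m: 1.8 × 3.5×10⁻⁴ × 270 = 0.17010 m
Layer 2: 2.5×10⁻⁴ × 0.95 × 370 = 0.087875 m
930 × 0.47 × 1.8×10⁻⁴ = 0.078678 m
Δh = 0.17010 + 0.087875 + 0.078678 = 0.336653 m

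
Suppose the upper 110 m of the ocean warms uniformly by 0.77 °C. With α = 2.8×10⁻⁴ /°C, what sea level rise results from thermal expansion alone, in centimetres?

Δh = αΔT·H = 2.8×10⁻⁴ × 0.77 × 110 = 0.023716 m

Δh = 2.37 cm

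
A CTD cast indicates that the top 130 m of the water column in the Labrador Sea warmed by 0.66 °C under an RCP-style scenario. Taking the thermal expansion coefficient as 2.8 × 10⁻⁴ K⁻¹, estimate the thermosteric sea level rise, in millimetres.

24.0 mm of thermosteric rise

Δh = αΔT·H = 2.8×10⁻⁴ × 0.66 × 130 = 0.024024 m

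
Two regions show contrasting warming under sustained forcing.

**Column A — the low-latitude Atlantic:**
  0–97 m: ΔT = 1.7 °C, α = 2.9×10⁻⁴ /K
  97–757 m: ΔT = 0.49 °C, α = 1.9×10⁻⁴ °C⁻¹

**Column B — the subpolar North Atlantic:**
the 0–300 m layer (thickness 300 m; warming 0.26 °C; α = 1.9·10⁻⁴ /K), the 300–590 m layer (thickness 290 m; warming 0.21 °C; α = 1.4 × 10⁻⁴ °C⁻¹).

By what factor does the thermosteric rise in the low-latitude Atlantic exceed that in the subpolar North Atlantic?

≈ 4.68×

A 2.9×10⁻⁴ × 1.7 × 97 = 0.047821 m
A 97–757 m: 0.49 × 660 × 1.9×10⁻⁴ = 0.061446 m
A total: 0.109267 m
B 0.26 × 1.9×10⁻⁴ × 300 = 0.01482 m
B 0.21 × 290 × 1.4×10⁻⁴ = 0.008526 m
B total: 0.023346 m
Ratio: 0.109267 / 0.023346 ≈ 4.680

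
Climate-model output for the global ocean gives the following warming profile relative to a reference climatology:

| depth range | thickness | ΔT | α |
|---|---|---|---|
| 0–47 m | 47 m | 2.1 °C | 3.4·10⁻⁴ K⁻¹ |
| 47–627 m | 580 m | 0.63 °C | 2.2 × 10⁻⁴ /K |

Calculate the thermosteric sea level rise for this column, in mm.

Layer 1: 2.1 × 47 × 3.4×10⁻⁴ = 0.033558 m
Layer 2: 2.2×10⁻⁴ × 0.63 × 580 = 0.080388 m
Δh = 0.033558 + 0.080388 = 0.113946 m

114 mm of thermosteric rise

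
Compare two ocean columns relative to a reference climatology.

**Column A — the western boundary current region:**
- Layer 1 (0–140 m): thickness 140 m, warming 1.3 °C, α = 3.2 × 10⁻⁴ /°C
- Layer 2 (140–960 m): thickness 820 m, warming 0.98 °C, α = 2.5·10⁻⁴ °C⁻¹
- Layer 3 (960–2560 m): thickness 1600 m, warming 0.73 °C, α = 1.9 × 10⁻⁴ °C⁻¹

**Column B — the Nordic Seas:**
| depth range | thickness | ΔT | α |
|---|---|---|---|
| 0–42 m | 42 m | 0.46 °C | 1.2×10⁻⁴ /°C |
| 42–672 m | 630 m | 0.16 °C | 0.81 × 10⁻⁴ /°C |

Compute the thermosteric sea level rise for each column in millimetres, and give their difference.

A Layer 1: 1.3 × 140 × 3.2×10⁻⁴ = 0.05824 m
A Layer 2: 0.98 × 820 × 2.5×10⁻⁴ = 0.20090 m
A 1600 × 0.73 × 1.9×10⁻⁴ = 0.22192 m
A total: 0.48106 m
B 42 × 1.2×10⁻⁴ × 0.46 = 0.0023184 m
B 42–672 m: 0.81×10⁻⁴ × 0.16 × 630 = 0.0081648 m
B total: 0.0104832 m
Difference: 0.48106 − 0.0104832 = 0.4705768 m

Δh_A ≈ 481 mm, Δh_B ≈ 10.5 mm; difference ≈ 471 mm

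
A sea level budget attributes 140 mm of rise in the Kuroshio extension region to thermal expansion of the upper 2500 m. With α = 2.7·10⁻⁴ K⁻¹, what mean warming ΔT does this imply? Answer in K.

0.207 K

ΔT = Δh/(αH) = 0.14 / (2.7×10⁻⁴ × 2500) ≈ 0.2074 K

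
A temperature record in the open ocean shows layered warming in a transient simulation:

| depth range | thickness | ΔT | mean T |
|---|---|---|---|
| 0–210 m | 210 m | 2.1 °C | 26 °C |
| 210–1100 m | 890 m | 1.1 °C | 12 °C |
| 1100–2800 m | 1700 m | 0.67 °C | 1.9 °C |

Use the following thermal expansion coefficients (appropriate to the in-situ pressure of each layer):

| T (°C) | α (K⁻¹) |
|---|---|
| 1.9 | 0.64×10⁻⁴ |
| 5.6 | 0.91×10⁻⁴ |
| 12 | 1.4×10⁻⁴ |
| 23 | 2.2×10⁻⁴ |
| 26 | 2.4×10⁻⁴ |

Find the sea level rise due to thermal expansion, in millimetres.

about 320 mm

Layer 1 at 26 °C → α = 2.4×10⁻⁴ K⁻¹
Layer 2 at 12 °C → α = 1.4×10⁻⁴ K⁻¹
Layer 3 at 1.9 °C → α = 0.64×10⁻⁴ K⁻¹
0–210 m: 2.1 × 210 × 2.4×10⁻⁴ = 0.10584 m
Layer 2: 890 × 1.4×10⁻⁴ × 1.1 = 0.13706 m
Layer 3: 1700 × 0.67 × 0.64×10⁻⁴ = 0.072896 m
Δh = 0.10584 + 0.13706 + 0.072896 = 0.315796 m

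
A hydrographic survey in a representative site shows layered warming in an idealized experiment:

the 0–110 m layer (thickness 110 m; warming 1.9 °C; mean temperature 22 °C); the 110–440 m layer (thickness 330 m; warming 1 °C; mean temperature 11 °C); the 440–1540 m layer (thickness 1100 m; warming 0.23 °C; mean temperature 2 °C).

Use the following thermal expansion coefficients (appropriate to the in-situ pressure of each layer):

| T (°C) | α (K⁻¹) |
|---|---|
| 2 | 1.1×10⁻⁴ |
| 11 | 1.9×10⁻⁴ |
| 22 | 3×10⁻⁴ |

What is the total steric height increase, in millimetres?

Layer 1 at 22 °C → α = 3×10⁻⁴ K⁻¹
Layer 2 at 11 °C → α = 1.9×10⁻⁴ K⁻¹
Layer 3 at 2 °C → α = 1.1×10⁻⁴ K⁻¹
Layer 1: 1.9 × 110 × 3×10⁻⁴ = 0.06270 m
Layer 2: 330 × 1.9×10⁻⁴ × 1 = 0.06270 m
1.1×10⁻⁴ × 1100 × 0.23 = 0.02783 m
Δh = 0.06270 + 0.06270 + 0.02783 = 0.15323 m

Δh ≈ 150 mm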